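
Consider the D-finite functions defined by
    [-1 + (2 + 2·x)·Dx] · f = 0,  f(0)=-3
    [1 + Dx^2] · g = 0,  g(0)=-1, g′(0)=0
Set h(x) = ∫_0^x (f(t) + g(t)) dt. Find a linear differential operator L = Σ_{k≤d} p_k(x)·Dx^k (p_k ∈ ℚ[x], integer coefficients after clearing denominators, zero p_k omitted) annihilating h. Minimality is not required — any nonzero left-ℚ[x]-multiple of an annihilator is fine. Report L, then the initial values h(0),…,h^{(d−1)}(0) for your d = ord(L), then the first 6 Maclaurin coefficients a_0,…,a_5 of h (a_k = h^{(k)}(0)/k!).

L = (-7 - 8·x - 4·x^2)·Dx + (6 + 22·x + 24·x^2 + 8·x^3)·Dx^2 + (-7 - 8·x - 4·x^2)·Dx^3 + (6 + 22·x + 24·x^2 + 8·x^3)·Dx^4  (order 4).
h: a_k = 0, -4, -3/4, 7/24, -3/64, 29/1920, …
ICs: h(0) = 0, h′(0) = -4, h′′(0) = -3/2, h′′′(0) = 7/4.

f: a_k = -3, -3/2, 3/8, -3/16, 15/128, -21/256, …
g: a_k = -1, 0, 1/2, 0, -1/24, 0, …
Weyl lclm of L_f,L_g ⇒ L₀ (ord ≤ 3).
∫: right-multiply L₀ by Dx.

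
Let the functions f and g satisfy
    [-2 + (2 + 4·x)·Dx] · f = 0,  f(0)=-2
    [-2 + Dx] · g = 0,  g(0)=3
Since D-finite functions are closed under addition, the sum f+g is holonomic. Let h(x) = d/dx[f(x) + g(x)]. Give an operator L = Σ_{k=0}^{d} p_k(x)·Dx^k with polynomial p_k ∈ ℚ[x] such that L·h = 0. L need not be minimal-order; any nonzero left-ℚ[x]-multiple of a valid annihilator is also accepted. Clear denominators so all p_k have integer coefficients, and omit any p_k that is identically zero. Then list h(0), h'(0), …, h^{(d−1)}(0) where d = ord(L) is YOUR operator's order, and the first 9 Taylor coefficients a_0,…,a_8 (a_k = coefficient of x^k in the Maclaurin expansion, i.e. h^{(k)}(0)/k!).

f: a_k = -2, -2, 1, -1, 5/4, -7/4, 21/8, -33/8, 429/64, …
g: a_k = 3, 6, 6, 4, 2, 4/5, 4/15, 8/105, 2/105, …
Sum ⇒ L₀ = lclm(L_f,L_g) in ℚ(x)⟨Dx⟩.
Derive L from L₀ (diff closure).
L = (-10 - 8·x) + (-1 - 16·x - 16·x^2)·Dx + (3 + 10·x + 8·x^2)·Dx^2  (order 2).
h: a_k = 4, 14, 9, 13, -19/4, 347/20, -3401/120, 45173/840, -675419/6720, …
ICs: h(0) = 4, h′(0) = 14.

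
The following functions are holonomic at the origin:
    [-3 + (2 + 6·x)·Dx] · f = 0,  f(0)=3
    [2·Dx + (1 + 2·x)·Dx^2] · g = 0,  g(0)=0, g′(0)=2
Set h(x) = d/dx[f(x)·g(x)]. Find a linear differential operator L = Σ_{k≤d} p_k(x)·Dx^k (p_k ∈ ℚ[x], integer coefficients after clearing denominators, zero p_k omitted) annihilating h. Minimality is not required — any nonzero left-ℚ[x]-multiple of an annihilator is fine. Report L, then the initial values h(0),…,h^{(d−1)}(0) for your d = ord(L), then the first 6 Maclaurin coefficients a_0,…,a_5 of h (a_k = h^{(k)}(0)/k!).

L = (39 + 180·x + 108·x^2) + (116 + 756·x + 1512·x^2 + 864·x^3)·Dx + (20 + 184·x + 612·x^2 + 864·x^3 + 432·x^4)·Dx^2  (order 2).
h: a_k = 6, 6, -93/4, 135/2, -11811/64, 158691/320, …
ICs: h(0) = 6, h′(0) = 6.

f: a_k = 3, 9/2, -27/8, 81/16, -1215/128, 5103/256, …
g: a_k = 0, 2, -2, 8/3, -4, 32/5, …
Product ⇒ symmetric product L₀, ord ≤ 2.
h=h₀': d/dx-closure on L₀ ⇒ L.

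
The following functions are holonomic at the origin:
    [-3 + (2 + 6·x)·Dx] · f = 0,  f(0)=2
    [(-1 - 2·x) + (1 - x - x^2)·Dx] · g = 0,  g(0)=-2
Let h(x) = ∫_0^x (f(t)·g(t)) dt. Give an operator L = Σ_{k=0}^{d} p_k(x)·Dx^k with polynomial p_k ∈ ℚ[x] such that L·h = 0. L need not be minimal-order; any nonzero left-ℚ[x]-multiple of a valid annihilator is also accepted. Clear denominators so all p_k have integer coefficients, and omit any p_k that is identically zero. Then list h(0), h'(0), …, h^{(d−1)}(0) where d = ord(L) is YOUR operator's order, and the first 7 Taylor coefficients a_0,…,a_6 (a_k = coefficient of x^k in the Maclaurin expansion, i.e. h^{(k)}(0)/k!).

L = (5 + 7·x + 9·x^2)·Dx + (-2 - 4·x + 8·x^2 + 6·x^3)·Dx^2  (order 2).
h: a_k = 0, -4, -5, -19/6, -105/16, -739/160, -4859/384, …
ICs: h(0) = 0, h′(0) = -4.

f: a_k = 2, 3, -9/4, 27/8, -405/64, 1701/128, -15309/512, …
g: a_k = -2, -2, -4, -6, -10, -16, -26, …
Sym-product of L_f,L_g gives L₀ (≤ ord 1).
Integrate: L := L₀·Dx.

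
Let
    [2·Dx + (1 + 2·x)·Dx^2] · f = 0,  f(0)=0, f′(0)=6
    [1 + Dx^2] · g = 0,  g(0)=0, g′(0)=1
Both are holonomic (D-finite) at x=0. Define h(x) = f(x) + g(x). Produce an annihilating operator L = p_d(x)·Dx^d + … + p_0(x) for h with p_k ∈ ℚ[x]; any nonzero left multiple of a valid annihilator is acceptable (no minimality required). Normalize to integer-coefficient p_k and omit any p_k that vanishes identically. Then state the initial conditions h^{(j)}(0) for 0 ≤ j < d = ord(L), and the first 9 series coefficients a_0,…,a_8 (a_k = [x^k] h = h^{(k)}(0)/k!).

L = (50 + 8·x + 8·x^2)·Dx + (9 + 22·x + 12·x^2 + 8·x^3)·Dx^2 + (50 + 8·x + 8·x^2)·Dx^3 + (9 + 22·x + 12·x^2 + 8·x^3)·Dx^4  (order 4).
h: a_k = 0, 7, -6, 47/6, -12, 461/24, -32, 39497/720, -96, …
ICs: h(0) = 0, h′(0) = 7, h′′(0) = -12, h′′′(0) = 47.

f: a_k = 0, 6, -6, 8, -12, 96/5, -32, 384/7, -96, …
g: a_k = 0, 1, 0, -1/6, 0, 1/120, 0, -1/5040, 0, …
L₀ := lclm(L_f,L_g); ord L₀ ≤ 2+2.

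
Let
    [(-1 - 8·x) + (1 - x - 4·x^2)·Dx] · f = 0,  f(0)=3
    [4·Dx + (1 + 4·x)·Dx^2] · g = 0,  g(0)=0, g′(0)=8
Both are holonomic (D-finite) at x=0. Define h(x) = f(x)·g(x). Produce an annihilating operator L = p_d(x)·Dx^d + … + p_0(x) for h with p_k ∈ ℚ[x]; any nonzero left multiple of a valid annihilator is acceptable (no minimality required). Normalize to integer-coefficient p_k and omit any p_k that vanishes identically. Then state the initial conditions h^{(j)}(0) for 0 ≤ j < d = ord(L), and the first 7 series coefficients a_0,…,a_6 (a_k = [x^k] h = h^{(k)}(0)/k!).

L = (12 + 64·x) + (-2 + 28·x + 80·x^2)·Dx + (-1 - 3·x + 8·x^2 + 16·x^3)·Dx^2  (order 2).
h: a_k = 0, 24, -24, 200, -280, 8744/5, -17336/5, …
ICs: h(0) = 0, h′(0) = 24.

f: a_k = 3, 3, 15, 27, 87, 195, 543, …
g: a_k = 0, 8, -16, 128/3, -128, 2048/5, -4096/3, …
f·g: L₀ = L_f ⊗_s L_g, ord ≤ 1·2.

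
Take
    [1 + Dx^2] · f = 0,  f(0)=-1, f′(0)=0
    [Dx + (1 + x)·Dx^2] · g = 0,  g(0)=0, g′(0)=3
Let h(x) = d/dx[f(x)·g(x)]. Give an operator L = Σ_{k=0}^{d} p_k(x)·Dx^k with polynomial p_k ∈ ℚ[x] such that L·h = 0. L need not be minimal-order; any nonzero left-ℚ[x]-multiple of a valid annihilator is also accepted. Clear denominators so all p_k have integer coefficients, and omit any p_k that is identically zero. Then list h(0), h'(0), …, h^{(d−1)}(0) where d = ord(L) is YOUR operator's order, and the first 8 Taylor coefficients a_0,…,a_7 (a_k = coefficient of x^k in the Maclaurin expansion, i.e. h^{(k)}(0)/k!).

f: a_k = -1, 0, 1/2, 0, -1/24, 0, 1/720, 0, …
g: a_k = 0, 3, -3/2, 1, -3/4, 3/5, -1/2, 3/7, …
L₀ := L_f ⊗_s L_g (sym. prod.), ord ≤ 4.
h₀' ⇒ L via d/dx closure of L₀.
L = (-25 - 44·x - 42·x^2 + 12·x^3 + 43·x^4 + 24·x^5 + 4·x^6) + (-24 - 32·x + 20·x^2 + 60·x^3 + 40·x^4 + 8·x^5)·Dx + (-28 - 44·x - 14·x^2 + 72·x^3 + 98·x^4 + 48·x^5 + 8·x^6)·Dx^2 + (-24 - 32·x + 20·x^2 + 60·x^3 + 40·x^4 + 8·x^5)·Dx^3 + (-3 + 28·x^2 + 60·x^3 + 55·x^4 + 24·x^5 + 4·x^6)·Dx^4  (order 4).
h: a_k = -3, 3, 3/2, 0, -9/8, 9/8, -93/80, 37/30, …
ICs: h(0) = -3, h′(0) = 3, h′′(0) = 3, h′′′(0) = 0.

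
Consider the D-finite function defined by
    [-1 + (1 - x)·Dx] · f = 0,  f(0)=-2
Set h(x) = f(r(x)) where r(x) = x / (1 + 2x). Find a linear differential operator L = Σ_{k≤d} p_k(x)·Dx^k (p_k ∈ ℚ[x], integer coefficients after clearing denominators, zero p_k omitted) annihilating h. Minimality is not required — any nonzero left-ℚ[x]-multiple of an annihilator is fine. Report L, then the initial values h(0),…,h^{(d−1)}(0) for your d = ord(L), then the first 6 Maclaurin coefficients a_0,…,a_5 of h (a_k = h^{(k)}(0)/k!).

f: a_k = -2, -2, -2, -2, -2, -2, …
f∘r: x↦r, Dx↦Dx/r' in L_f ⇒ L₀.
L = -1 + (1 + 3·x + 2·x^2)·Dx  (order 1).
h: a_k = -2, -2, 2, -2, 2, -2, …
ICs: h(0) = -2.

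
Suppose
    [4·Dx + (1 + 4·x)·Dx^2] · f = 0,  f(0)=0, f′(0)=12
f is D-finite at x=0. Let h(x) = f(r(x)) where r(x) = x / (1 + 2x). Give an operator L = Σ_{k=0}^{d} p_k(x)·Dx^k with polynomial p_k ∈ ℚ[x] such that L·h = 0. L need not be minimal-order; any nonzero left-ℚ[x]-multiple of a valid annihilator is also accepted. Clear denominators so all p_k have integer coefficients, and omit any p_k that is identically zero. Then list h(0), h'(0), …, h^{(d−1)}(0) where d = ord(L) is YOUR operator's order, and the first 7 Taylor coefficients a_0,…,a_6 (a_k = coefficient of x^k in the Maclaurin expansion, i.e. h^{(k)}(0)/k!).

L = (8 + 24·x)·Dx + (1 + 8·x + 12·x^2)·Dx^2  (order 2).
h: a_k = 0, 12, -48, 208, -960, 23232/5, -23296, …
ICs: h(0) = 0, h′(0) = 12.

f: a_k = 0, 12, -24, 64, -192, 3072/5, -2048, …
Change of var in L_f (x↦r) gives L₀.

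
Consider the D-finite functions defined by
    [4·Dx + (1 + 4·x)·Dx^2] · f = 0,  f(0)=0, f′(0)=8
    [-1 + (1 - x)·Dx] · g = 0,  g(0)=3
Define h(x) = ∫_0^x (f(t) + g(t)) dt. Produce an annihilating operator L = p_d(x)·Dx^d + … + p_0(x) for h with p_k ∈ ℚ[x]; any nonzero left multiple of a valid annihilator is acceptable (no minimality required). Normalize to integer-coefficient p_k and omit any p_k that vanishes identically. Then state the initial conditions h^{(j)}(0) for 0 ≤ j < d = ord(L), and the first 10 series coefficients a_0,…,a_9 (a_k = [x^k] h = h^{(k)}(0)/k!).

f: a_k = 0, 8, -16, 128/3, -128, 2048/5, -4096/3, 32768/7, -16384, 524288/9, …
g: a_k = 3, 3, 3, 3, 3, 3, 3, 3, 3, 3, …
Sum ⇒ L₀ = lclm(L_f,L_g) in ℚ(x)⟨Dx⟩.
Integrate: L := L₀·Dx.
L = (-44 - 16·x)·Dx^2 + (13 - 56·x - 32·x^2)·Dx^3 + (3 + 11·x - 6·x^2 - 8·x^3)·Dx^4  (order 4).
h: a_k = 0, 3, 11/2, -13/3, 137/12, -25, 2063/30, -4087/21, 32789/56, -16381/9, …
ICs: h(0) = 0, h′(0) = 3, h′′(0) = 11, h′′′(0) = -26.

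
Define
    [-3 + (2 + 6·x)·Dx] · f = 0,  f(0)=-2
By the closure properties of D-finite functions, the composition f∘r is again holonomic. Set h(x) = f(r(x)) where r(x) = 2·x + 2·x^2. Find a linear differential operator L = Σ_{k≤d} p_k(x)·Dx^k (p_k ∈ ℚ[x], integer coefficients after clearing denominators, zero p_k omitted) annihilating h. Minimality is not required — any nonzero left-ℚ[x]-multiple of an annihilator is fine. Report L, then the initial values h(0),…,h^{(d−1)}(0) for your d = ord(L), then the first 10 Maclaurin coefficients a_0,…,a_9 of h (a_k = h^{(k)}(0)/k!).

f: a_k = -2, -3, 9/4, -27/8, 405/64, -1701/128, 15309/512, -72171/1024, 2814669/16384, -14073345/32768, …
Change of var in L_f (x↦r) gives L₀.
L = (-3 - 6·x) + (1 + 6·x + 6·x^2)·Dx  (order 1).
h: a_k = -2, -6, 3, -9, 117/4, -405/4, 2943/8, -11097/8, 344493/64, -1367361/64, …
ICs: h(0) = -2.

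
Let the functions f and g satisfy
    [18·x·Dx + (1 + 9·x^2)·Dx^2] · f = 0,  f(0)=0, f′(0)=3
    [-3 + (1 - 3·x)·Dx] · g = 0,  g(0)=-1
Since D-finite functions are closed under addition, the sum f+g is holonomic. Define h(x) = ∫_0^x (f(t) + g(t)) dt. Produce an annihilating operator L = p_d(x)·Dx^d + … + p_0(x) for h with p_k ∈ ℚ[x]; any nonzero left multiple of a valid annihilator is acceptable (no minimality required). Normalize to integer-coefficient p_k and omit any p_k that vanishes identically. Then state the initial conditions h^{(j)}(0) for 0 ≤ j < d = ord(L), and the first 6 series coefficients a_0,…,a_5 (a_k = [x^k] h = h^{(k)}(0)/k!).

L = (18 - 216·x - 486·x^2)·Dx^2 + (-12 + 18·x - 108·x^2 - 486·x^3)·Dx^3 + (1 - 81·x^4)·Dx^4  (order 4).
h: a_k = 0, -1, 0, -3, -9, -81/5, …
ICs: h(0) = 0, h′(0) = -1, h′′(0) = 0, h′′′(0) = -18.

f: a_k = 0, 3, 0, -9, 0, 243/5, …
g: a_k = -1, -3, -9, -27, -81, -243, …
Weyl lclm of L_f,L_g ⇒ L₀ (ord ≤ 3).
Integrate: L := L₀·Dx.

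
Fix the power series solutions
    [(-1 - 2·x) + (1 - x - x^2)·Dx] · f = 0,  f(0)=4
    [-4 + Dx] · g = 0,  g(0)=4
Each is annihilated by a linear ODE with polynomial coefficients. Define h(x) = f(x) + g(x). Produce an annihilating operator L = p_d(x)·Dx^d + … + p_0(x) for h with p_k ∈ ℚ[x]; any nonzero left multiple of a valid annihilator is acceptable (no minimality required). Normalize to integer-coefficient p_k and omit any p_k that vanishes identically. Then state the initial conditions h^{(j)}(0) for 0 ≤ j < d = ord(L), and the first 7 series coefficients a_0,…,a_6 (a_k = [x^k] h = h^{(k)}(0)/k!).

f: a_k = 4, 4, 8, 12, 20, 32, 52, …
g: a_k = 4, 16, 32, 128/3, 128/3, 512/15, 1024/45, …
h₀=f+g: left-lcm gives L₀, ord ≤ 2.
L = (-8·x - 72·x^2 - 32·x^3) + (-12 + 38·x + 22·x^2 - 32·x^3 - 16·x^4)·Dx + (3 - 9·x - x^2 + 10·x^3 + 4·x^4)·Dx^2  (order 2).
h: a_k = 8, 20, 40, 164/3, 188/3, 992/15, 3364/45, …
ICs: h(0) = 8, h′(0) = 20.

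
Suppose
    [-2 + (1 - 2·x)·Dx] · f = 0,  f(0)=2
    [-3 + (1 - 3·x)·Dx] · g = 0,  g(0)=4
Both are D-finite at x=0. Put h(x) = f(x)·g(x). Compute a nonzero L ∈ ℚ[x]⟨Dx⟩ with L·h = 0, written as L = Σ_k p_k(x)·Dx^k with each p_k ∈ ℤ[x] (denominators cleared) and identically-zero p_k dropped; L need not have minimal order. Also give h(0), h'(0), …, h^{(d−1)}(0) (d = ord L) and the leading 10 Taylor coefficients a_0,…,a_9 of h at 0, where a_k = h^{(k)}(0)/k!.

L = (-5 + 12·x) + (1 - 5·x + 6·x^2)·Dx  (order 1).
h: a_k = 8, 40, 152, 520, 1688, 5320, 16472, 50440, 153368, 464200, …
ICs: h(0) = 8.

f: a_k = 2, 4, 8, 16, 32, 64, 128, 256, 512, 1024, …
g: a_k = 4, 12, 36, 108, 324, 972, 2916, 8748, 26244, 78732, …
f·g: L₀ = L_f ⊗_s L_g, ord ≤ 1·1.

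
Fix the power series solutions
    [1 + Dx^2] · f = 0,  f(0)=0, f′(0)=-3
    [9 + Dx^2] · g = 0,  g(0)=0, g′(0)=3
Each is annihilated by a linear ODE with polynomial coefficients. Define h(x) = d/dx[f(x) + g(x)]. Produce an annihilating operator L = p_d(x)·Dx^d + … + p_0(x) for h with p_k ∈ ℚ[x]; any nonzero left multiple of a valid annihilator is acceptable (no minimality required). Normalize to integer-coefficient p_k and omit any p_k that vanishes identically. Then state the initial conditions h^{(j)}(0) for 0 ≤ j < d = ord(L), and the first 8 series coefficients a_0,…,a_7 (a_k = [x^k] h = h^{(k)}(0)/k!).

f: a_k = 0, -3, 0, 1/2, 0, -1/40, 0, 1/1680, …
g: a_k = 0, 3, 0, -9/2, 0, 81/40, 0, -243/560, …
h₀=f+g: left-lcm gives L₀, ord ≤ 4.
Derive L from L₀ (diff closure).
L = 9 + 10·Dx^2 + Dx^4  (order 4).
h: a_k = 0, 0, -12, 0, 10, 0, -91/30, 0, …
ICs: h(0) = 0, h′(0) = 0, h′′(0) = -24, h′′′(0) = 0.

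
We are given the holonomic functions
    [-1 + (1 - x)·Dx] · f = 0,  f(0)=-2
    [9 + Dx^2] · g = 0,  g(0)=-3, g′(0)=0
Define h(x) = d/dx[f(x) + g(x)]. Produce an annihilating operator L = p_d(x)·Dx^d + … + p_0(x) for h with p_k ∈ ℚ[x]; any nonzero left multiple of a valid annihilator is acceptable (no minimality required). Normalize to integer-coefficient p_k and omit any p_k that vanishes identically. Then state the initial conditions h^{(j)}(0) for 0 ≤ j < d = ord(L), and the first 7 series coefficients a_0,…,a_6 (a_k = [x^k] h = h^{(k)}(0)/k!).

f: a_k = -2, -2, -2, -2, -2, -2, -2, …
g: a_k = -3, 0, 27/2, 0, -81/8, 0, 243/80, …
Weyl lclm of L_f,L_g ⇒ L₀ (ord ≤ 3).
Derive L from L₀ (diff closure).
L = (126 - 108·x + 54·x^2) + (-45 + 99·x - 81·x^2 + 27·x^3)·Dx + (14 - 12·x + 6·x^2)·Dx^2 + (-5 + 11·x - 9·x^2 + 3·x^3)·Dx^3  (order 3).
h: a_k = -2, 23, -6, -97/2, -10, 249/40, -14, …
ICs: h(0) = -2, h′(0) = 23, h′′(0) = -12.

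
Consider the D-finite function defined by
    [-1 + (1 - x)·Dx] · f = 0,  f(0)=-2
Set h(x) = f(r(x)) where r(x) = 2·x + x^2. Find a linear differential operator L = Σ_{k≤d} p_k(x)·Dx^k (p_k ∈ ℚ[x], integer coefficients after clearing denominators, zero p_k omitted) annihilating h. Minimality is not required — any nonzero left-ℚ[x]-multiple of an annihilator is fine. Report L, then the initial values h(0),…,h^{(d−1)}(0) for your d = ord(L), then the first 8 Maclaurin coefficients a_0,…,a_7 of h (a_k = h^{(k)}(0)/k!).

L = (2 + 2·x) + (-1 + 2·x + x^2)·Dx  (order 1).
h: a_k = -2, -4, -10, -24, -58, -140, -338, -816, …
ICs: h(0) = -2.

f: a_k = -2, -2, -2, -2, -2, -2, -2, -2, …
f∘r: x↦r, Dx↦Dx/r' in L_f ⇒ L₀.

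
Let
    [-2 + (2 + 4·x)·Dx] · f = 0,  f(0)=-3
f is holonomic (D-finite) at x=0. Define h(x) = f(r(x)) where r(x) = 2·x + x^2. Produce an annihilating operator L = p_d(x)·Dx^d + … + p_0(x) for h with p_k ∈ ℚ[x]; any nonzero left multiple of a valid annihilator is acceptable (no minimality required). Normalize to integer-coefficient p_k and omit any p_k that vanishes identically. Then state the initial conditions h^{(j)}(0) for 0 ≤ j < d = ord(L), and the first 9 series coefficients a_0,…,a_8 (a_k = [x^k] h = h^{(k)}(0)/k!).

L = (-2 - 2·x) + (1 + 4·x + 2·x^2)·Dx  (order 1).
h: a_k = -3, -6, 3, -6, 27/2, -33, 171/2, -231, 5151/8, …
ICs: h(0) = -3.

f: a_k = -3, -3, 3/2, -3/2, 15/8, -21/8, 63/16, -99/16, 1287/128, …
f∘r: x↦r, Dx↦Dx/r' in L_f ⇒ L₀.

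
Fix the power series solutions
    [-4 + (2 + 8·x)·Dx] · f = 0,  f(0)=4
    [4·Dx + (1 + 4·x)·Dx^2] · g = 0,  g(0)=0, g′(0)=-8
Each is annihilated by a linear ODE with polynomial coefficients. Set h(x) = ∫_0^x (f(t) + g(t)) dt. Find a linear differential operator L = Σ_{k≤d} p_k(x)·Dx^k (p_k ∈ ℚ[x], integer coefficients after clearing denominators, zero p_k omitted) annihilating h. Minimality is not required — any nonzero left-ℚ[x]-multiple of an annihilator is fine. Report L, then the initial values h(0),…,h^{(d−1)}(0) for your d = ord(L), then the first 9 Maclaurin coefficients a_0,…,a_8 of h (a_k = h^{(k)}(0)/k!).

f: a_k = 4, 8, -8, 16, -40, 112, -336, 1056, -3432, …
g: a_k = 0, -8, 16, -128/3, 128, -2048/5, 4096/3, -32768/7, 16384, …
Weyl lclm of L_f,L_g ⇒ L₀ (ord ≤ 3).
Integrate: L := L₀·Dx.
L = 8·Dx^2 + (10 + 40·x)·Dx^3 + (1 + 8·x + 16·x^2)·Dx^4  (order 4).
h: a_k = 0, 4, 0, 8/3, -20/3, 88/5, -248/5, 3088/21, -3172/7, …
ICs: h(0) = 0, h′(0) = 4, h′′(0) = 0, h′′′(0) = 16.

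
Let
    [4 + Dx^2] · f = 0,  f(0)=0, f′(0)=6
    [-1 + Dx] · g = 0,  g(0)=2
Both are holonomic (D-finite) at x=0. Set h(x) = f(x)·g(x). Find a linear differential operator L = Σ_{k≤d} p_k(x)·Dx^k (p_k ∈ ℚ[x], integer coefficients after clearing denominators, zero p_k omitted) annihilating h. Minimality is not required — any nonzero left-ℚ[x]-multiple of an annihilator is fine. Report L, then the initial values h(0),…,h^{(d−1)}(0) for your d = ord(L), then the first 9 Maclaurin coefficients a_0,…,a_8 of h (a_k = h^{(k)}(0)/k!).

f: a_k = 0, 6, 0, -4, 0, 4/5, 0, -8/105, 0, …
g: a_k = 2, 2, 1, 1/3, 1/12, 1/60, 1/360, 1/2520, 1/20160, …
f·g: L₀ = L_f ⊗_s L_g, ord ≤ 2·1.
L = 5 - 2·Dx + Dx^2  (order 2).
h: a_k = 0, 12, 12, -2, -6, -19/10, 11/30, 139/420, 1/20, …
ICs: h(0) = 0, h′(0) = 12.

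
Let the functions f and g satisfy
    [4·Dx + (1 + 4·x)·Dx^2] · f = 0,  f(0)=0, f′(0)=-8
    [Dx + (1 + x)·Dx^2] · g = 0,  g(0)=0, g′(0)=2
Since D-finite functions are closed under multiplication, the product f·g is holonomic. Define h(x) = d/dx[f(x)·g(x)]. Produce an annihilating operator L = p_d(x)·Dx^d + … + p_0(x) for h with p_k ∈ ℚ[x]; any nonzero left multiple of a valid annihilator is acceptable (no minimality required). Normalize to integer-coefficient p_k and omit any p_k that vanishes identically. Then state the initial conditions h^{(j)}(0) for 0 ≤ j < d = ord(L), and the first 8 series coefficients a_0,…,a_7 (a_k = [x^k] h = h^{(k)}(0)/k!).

L = (136 + 320·x + 256·x^2) + (290 + 1464·x + 2400·x^2 + 1280·x^3)·Dx + (92 + 740·x + 1992·x^2 + 2240·x^3 + 896·x^4)·Dx^2 + (5 + 58·x + 245·x^2 + 464·x^3 + 400·x^4 + 128·x^5)·Dx^3  (order 3).
h: a_k = 0, -32, 120, -1280/3, 4700/3, -88816/15, 22792, -3105024/35, …
ICs: h(0) = 0, h′(0) = -32, h′′(0) = 240.

f: a_k = 0, -8, 16, -128/3, 128, -2048/5, 4096/3, -32768/7, …
g: a_k = 0, 2, -1, 2/3, -1/2, 2/5, -1/3, 2/7, …
Sym-product of L_f,L_g gives L₀ (≤ ord 4).
Differentiate: ansatz ord ≤ ord L₀ ⇒ L.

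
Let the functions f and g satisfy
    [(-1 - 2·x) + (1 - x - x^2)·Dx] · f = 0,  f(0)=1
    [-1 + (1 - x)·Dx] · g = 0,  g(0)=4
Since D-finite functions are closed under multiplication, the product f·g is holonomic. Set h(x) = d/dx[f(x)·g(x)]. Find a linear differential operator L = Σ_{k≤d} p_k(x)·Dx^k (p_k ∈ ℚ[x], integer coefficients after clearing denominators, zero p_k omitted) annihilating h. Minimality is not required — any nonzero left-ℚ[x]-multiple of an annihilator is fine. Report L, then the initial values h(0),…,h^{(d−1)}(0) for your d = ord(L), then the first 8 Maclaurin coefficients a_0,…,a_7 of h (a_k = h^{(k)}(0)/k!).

f: a_k = 1, 1, 2, 3, 5, 8, 13, 21, …
g: a_k = 4, 4, 4, 4, 4, 4, 4, 4, …
f·g: L₀ = L_f ⊗_s L_g, ord ≤ 1·1.
h₀' ⇒ L via d/dx closure of L₀.
L = (8 - 6·x - 12·x^2 + 12·x^4) + (-2 + 4·x + 3·x^2 - 8·x^3 + 3·x^5)·Dx  (order 1).
h: a_k = 8, 32, 84, 192, 400, 792, 1512, 2816, …
ICs: h(0) = 8.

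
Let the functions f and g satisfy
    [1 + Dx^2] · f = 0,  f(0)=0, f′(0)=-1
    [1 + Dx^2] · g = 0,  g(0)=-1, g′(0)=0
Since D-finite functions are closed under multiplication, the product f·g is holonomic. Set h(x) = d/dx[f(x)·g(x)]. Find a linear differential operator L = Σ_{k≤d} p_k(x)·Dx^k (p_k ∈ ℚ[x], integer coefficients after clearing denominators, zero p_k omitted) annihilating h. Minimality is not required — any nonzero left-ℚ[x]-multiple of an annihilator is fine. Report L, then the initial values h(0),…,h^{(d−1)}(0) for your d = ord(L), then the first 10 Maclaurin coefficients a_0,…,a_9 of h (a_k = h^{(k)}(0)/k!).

f: a_k = 0, -1, 0, 1/6, 0, -1/120, 0, 1/5040, 0, -1/362880, …
g: a_k = -1, 0, 1/2, 0, -1/24, 0, 1/720, 0, -1/40320, 0, …
h₀=f·g: eliminate ⇒ L₀, order ≤ 2·2.
h=h₀': d/dx-closure on L₀ ⇒ L.
L = 4 + Dx^2  (order 2).
h: a_k = 1, 0, -2, 0, 2/3, 0, -4/45, 0, 2/315, 0, …
ICs: h(0) = 1, h′(0) = 0.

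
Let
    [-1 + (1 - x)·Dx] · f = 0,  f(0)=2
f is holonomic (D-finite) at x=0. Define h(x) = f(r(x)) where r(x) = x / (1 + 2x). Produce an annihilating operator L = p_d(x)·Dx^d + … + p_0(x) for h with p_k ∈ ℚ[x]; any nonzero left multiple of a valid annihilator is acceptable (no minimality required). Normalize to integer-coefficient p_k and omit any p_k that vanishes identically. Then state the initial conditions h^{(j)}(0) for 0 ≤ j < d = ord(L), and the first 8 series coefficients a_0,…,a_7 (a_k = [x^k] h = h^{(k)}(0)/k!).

L = -1 + (1 + 3·x + 2·x^2)·Dx  (order 1).
h: a_k = 2, 2, -2, 2, -2, 2, -2, 2, …
ICs: h(0) = 2.

f: a_k = 2, 2, 2, 2, 2, 2, 2, 2, …
f∘r: x↦r, Dx↦Dx/r' in L_f ⇒ L₀.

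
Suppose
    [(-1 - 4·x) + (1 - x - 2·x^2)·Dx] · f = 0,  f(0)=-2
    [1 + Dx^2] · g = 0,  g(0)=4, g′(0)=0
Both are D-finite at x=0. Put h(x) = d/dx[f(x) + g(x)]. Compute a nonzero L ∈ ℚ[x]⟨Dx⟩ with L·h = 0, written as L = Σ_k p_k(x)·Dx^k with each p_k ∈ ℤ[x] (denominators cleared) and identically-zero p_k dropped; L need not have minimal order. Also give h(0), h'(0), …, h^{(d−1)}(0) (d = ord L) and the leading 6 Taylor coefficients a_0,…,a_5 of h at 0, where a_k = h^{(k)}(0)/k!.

f: a_k = -2, -2, -6, -10, -22, -42, …
g: a_k = 4, 0, -2, 0, 1/6, 0, …
L₀ := lclm(L_f,L_g); ord L₀ ≤ 1+2.
Differentiate: ansatz ord ≤ ord L₀ ⇒ L.
L = (270 + 1200·x + 2862·x^2 + 1860·x^3 + 1920·x^4 + 144·x^5 + 96·x^6) + (-31 - 115·x + 75·x^2 + 241·x^3 + 430·x^4 + 372·x^5 + 56·x^6 + 32·x^7)·Dx + (270 + 1200·x + 2862·x^2 + 1860·x^3 + 1920·x^4 + 144·x^5 + 96·x^6)·Dx^2 + (-31 - 115·x + 75·x^2 + 241·x^3 + 430·x^4 + 372·x^5 + 56·x^6 + 32·x^7)·Dx^3  (order 3).
h: a_k = -2, -16, -30, -262/3, -210, -15481/30, …
ICs: h(0) = -2, h′(0) = -16, h′′(0) = -60.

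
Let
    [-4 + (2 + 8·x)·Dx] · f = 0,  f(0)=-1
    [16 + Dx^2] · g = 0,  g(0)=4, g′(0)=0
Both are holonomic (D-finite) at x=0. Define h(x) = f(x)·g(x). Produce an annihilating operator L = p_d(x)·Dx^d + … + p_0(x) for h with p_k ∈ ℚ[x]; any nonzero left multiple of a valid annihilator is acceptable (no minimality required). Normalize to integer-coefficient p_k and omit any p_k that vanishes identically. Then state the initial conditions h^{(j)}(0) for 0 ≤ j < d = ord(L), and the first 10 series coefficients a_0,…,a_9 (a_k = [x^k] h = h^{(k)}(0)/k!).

f: a_k = -1, -2, 2, -4, 10, -28, 84, -264, 858, -2860, …
g: a_k = 4, 0, -32, 0, 128/3, 0, -1024/45, 0, 2048/315, 0, …
f·g: L₀ = L_f ⊗_s L_g, ord ≤ 1·2.
L = (28 + 128·x + 256·x^2) + (-4 - 16·x)·Dx + (1 + 8·x + 16·x^2)·Dx^2  (order 2).
h: a_k = -4, -8, 40, 48, -200/3, -208/3, 5584/45, -12832/45, 352376/315, -431408/105, …
ICs: h(0) = -4, h′(0) = -8.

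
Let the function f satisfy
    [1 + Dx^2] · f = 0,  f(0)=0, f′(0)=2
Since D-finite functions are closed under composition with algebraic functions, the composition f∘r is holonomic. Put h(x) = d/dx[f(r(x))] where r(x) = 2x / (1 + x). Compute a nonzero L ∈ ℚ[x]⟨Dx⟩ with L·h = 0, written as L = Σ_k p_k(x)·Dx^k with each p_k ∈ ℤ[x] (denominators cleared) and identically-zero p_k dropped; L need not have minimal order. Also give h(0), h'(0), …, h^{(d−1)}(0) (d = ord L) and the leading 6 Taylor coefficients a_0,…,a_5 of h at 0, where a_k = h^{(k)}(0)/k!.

f: a_k = 0, 2, 0, -1/3, 0, 1/60, …
Substitute x→r, Dx→(1/r')Dx; clear ⇒ L₀.
h₀' ⇒ L via d/dx closure of L₀.
L = (10 + 12·x + 6·x^2) + (6 + 18·x + 18·x^2 + 6·x^3)·Dx + (1 + 4·x + 6·x^2 + 4·x^3 + x^4)·Dx^2  (order 2).
h: a_k = 4, -8, 4, 16, -172/3, 120, …
ICs: h(0) = 4, h′(0) = -8.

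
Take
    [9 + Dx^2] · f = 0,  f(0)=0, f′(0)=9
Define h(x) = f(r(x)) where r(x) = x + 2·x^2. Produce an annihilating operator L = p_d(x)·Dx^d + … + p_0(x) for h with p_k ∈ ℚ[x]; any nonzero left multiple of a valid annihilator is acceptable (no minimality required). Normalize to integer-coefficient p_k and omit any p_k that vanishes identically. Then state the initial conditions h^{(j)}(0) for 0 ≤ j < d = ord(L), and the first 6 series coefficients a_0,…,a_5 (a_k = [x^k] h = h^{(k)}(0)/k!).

f: a_k = 0, 9, 0, -27/2, 0, 243/40, …
Change of var in L_f (x↦r) gives L₀.
L = (9 + 108·x + 432·x^2 + 576·x^3) - 4·Dx + (1 + 4·x)·Dx^2  (order 2).
h: a_k = 0, 9, 18, -27/2, -81, -6237/40, …
ICs: h(0) = 0, h′(0) = 9.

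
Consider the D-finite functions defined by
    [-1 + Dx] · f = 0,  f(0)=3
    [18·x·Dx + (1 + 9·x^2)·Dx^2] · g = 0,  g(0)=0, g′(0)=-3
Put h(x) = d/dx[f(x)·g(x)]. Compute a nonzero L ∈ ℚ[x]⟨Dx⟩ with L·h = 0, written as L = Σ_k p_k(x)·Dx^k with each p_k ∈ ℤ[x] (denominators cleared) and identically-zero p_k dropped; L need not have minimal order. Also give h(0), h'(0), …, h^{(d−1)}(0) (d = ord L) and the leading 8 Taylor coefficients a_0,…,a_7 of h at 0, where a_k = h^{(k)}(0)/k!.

f: a_k = 3, 3, 3/2, 1/2, 1/8, 1/40, 1/240, 1/1680, …
g: a_k = 0, -3, 0, 9, 0, -243/5, 0, 2187/7, …
f·g: L₀ = L_f ⊗_s L_g, ord ≤ 1·2.
h=h₀': d/dx-closure on L₀ ⇒ L.
L = (-17 - 36·x + 504·x^2 - 324·x^3 + 81·x^4) + (16 + 54·x - 522·x^2 + 486·x^3 - 162·x^4)·Dx + (1 - 18·x + 18·x^2 - 162·x^3 + 81·x^4)·Dx^2  (order 2).
h: a_k = -9, -18, 135/2, 102, -5307/8, -3393/4, 484679/80, 511397/70, …
ICs: h(0) = -9, h′(0) = -18.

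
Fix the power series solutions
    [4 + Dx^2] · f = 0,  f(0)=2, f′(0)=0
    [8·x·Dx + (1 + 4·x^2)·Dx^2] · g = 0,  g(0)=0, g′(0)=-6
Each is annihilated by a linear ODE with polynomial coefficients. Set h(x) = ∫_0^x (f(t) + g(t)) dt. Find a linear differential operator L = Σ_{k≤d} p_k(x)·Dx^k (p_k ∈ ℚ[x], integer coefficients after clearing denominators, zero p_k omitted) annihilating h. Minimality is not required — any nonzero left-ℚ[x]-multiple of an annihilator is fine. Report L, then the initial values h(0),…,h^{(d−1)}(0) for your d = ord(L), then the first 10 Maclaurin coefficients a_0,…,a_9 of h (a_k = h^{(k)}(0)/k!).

f: a_k = 2, 0, -4, 0, 4/3, 0, -8/45, 0, 4/315, 0, …
g: a_k = 0, -6, 0, 8, 0, -96/5, 0, 384/7, 0, -512/3, …
L₀ := lclm(L_f,L_g); ord L₀ ≤ 2+2.
h=∫h₀ ⇒ L = L₀·Dx.
L = (-352·x + 1792·x^3 + 512·x^5)·Dx^2 + (-4 + 112·x^2 + 576·x^4 + 256·x^6)·Dx^3 + (-88·x + 448·x^3 + 128·x^5)·Dx^4 + (-1 + 28·x^2 + 144·x^4 + 64·x^6)·Dx^5  (order 5).
h: a_k = 0, 2, -3, -4/3, 2, 4/15, -16/5, -8/315, 48/7, 4/2835, …
ICs: h(0) = 0, h′(0) = 2, h′′(0) = -6, h′′′(0) = -8, h′′′′(0) = 48.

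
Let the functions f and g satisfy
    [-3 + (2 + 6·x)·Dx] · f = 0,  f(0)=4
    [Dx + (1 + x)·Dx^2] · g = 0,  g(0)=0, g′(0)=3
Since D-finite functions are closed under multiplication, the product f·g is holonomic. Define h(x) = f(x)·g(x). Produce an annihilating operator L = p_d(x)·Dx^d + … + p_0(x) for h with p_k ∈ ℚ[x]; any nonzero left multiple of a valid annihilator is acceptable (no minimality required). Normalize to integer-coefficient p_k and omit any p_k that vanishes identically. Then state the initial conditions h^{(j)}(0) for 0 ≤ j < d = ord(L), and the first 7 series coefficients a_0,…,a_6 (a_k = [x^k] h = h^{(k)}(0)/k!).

L = (21 + 9·x) + (-8 - 24·x)·Dx + (4 + 28·x + 60·x^2 + 36·x^3)·Dx^2  (order 2).
h: a_k = 0, 12, 12, -37/2, 30, -8751/160, 17671/160, …
ICs: h(0) = 0, h′(0) = 12.

f: a_k = 4, 6, -9/2, 27/4, -405/32, 1701/64, -15309/256, …
g: a_k = 0, 3, -3/2, 1, -3/4, 3/5, -1/2, …
Sym-product of L_f,L_g gives L₀ (≤ ord 2).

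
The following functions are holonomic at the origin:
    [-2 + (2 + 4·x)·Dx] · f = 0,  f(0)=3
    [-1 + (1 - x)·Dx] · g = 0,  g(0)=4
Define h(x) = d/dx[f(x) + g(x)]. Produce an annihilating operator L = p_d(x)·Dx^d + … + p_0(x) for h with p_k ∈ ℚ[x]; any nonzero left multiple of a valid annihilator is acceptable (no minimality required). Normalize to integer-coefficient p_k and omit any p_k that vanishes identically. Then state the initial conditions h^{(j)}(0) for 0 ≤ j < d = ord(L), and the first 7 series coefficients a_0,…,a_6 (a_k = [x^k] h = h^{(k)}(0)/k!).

L = (-4 - 2·x) + (-1 - 10·x - 7·x^2)·Dx + (1 + 2·x - x^2 - 2·x^3)·Dx^2  (order 2).
h: a_k = 7, 5, 33/2, 17/2, 265/8, 3/8, 1141/16, …
ICs: h(0) = 7, h′(0) = 5.

f: a_k = 3, 3, -3/2, 3/2, -15/8, 21/8, -63/16, …
g: a_k = 4, 4, 4, 4, 4, 4, 4, …
f+g: L₀ = lclm(L_f,L_g), ord ≤ 1+1.
h=h₀': d/dx-closure on L₀ ⇒ L.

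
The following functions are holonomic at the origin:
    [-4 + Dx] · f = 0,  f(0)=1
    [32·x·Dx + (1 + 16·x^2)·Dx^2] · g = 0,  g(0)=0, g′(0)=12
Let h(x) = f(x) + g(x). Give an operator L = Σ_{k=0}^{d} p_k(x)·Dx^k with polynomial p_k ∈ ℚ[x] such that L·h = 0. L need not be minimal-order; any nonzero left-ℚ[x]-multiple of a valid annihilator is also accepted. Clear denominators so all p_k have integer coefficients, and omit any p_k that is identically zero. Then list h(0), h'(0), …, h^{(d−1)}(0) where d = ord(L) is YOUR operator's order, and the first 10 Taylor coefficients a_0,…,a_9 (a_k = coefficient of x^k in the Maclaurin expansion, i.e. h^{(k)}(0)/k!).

L = (32 - 256·x - 512·x^2)·Dx + (-12 + 48·x + 64·x^2 - 256·x^3)·Dx^2 + (1 + 4·x + 16·x^2 + 64·x^3)·Dx^3  (order 3).
h: a_k = 1, 16, 8, -160/3, 32/3, 9344/15, 256/45, -2210816/315, 512/315, 247728128/2835, …
ICs: h(0) = 1, h′(0) = 16, h′′(0) = 16.

f: a_k = 1, 4, 8, 32/3, 32/3, 128/15, 256/45, 1024/315, 512/315, 2048/2835, …
g: a_k = 0, 12, 0, -64, 0, 3072/5, 0, -49152/7, 0, 262144/3, …
f+g: L₀ = lclm(L_f,L_g), ord ≤ 1+2.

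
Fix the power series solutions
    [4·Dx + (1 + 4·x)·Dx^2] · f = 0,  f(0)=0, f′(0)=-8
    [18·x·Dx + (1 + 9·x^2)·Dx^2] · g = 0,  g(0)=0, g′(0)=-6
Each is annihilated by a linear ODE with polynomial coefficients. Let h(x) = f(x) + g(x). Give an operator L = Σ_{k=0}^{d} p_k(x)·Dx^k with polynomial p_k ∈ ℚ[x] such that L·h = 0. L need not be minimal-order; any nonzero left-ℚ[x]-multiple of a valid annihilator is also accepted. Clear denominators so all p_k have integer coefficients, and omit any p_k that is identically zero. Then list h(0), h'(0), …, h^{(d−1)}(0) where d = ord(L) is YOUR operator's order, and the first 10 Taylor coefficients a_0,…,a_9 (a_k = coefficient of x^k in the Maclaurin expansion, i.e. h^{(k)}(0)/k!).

L = (-36 - 432·x + 972·x^2 + 1296·x^3)·Dx + (-25 - 72·x - 189·x^2 + 1944·x^3 + 2592·x^4)·Dx^2 + (-2 + x + 36·x^2 + 81·x^3 + 486·x^4 + 648·x^5)·Dx^3  (order 3).
h: a_k = 0, -14, 16, -74/3, 128, -2534/5, 4096/3, -28394/7, 16384, -563654/9, …
ICs: h(0) = 0, h′(0) = -14, h′′(0) = 32.

f: a_k = 0, -8, 16, -128/3, 128, -2048/5, 4096/3, -32768/7, 16384, -524288/9, …
g: a_k = 0, -6, 0, 18, 0, -486/5, 0, 4374/7, 0, -4374, …
Weyl lclm of L_f,L_g ⇒ L₀ (ord ≤ 4).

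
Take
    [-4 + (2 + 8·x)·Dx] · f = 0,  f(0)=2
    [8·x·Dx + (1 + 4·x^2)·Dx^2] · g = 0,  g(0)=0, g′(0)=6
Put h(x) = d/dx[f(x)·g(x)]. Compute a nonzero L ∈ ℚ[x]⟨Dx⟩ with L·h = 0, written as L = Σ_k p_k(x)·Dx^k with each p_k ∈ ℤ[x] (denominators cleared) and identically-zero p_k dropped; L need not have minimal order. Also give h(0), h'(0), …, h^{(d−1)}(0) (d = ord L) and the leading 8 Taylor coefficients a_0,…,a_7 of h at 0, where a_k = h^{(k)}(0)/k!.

L = (-4 + 160·x + 320·x^2 - 384·x^3 - 192·x^4) + (16 + 120·x + 432·x^2 + 544·x^3 - 1344·x^4 - 768·x^5)·Dx + (3 + 20·x + 24·x^2 - 16·x^3 - 16·x^4 - 384·x^5 - 256·x^6)·Dx^2  (order 2).
h: a_k = 12, 48, -120, 64, -248, 10464/5, -36208/5, 743168/35, …
ICs: h(0) = 12, h′(0) = 48.

f: a_k = 2, 4, -4, 8, -20, 56, -168, 528, …
g: a_k = 0, 6, 0, -8, 0, 96/5, 0, -384/7, …
Product ⇒ symmetric product L₀, ord ≤ 2.
h₀' ⇒ L via d/dx closure of L₀.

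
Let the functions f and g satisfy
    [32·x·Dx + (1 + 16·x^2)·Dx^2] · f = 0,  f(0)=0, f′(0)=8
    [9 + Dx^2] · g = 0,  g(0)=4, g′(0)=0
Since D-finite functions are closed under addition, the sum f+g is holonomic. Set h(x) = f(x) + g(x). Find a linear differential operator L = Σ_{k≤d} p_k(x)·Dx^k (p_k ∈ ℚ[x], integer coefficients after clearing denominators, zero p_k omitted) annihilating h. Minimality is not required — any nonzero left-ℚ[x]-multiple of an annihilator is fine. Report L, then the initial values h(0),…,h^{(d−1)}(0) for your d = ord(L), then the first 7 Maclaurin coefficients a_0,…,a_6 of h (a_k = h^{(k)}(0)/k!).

L = (-52704·x + 967680·x^3 + 663552·x^5)·Dx + (-207 + 13104·x^2 + 283392·x^4 + 331776·x^6)·Dx^2 + (-5856·x + 107520·x^3 + 73728·x^5)·Dx^3 + (-23 + 1456·x^2 + 31488·x^4 + 36864·x^6)·Dx^4  (order 4).
h: a_k = 4, 8, -18, -128/3, 27/2, 2048/5, -81/20, …
ICs: h(0) = 4, h′(0) = 8, h′′(0) = -36, h′′′(0) = -256.

f: a_k = 0, 8, 0, -128/3, 0, 2048/5, 0, …
g: a_k = 4, 0, -18, 0, 27/2, 0, -81/20, …
h₀=f+g: left-lcm gives L₀, ord ≤ 4.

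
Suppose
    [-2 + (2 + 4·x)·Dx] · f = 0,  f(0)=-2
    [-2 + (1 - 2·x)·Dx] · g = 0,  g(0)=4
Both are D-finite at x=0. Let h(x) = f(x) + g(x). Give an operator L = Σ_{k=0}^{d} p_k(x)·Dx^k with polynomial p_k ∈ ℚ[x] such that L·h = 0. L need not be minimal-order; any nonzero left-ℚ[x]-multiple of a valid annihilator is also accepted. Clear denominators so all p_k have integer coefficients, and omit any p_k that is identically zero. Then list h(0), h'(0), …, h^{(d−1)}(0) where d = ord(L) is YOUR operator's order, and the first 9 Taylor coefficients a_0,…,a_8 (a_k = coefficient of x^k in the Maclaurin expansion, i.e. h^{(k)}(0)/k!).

f: a_k = -2, -2, 1, -1, 5/4, -7/4, 21/8, -33/8, 429/64, …
g: a_k = 4, 8, 16, 32, 64, 128, 256, 512, 1024, …
L₀ := lclm(L_f,L_g); ord L₀ ≤ 1+1.
L = (10 + 12·x) + (-9 - 28·x - 36·x^2)·Dx + (1 + 6·x - 4·x^2 - 24·x^3)·Dx^2  (order 2).
h: a_k = 2, 6, 17, 31, 261/4, 505/4, 2069/8, 4063/8, 65965/64, …
ICs: h(0) = 2, h′(0) = 6.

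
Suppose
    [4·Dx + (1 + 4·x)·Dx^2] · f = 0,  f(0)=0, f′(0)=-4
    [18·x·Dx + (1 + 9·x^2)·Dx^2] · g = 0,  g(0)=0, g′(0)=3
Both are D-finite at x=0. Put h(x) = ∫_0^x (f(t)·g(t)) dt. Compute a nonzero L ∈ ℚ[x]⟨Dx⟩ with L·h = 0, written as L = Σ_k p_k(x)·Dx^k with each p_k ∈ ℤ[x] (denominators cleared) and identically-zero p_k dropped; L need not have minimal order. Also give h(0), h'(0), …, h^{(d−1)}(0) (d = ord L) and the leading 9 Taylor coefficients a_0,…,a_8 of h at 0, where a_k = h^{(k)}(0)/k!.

L = (2448 + 17280·x + 76464·x^2 + 518400·x^3 + 1399680·x^4 + 2426112·x^5 + 1679616·x^7)·Dx^2 + (452 + 10800·x + 98028·x^2 + 491184·x^3 + 1840320·x^4 + 4339008·x^5 + 6531840·x^6 + 1259712·x^7 + 5878656·x^8)·Dx^3 + (136 + 1912·x + 18576·x^2 + 103608·x^3 + 389448·x^4 + 1100304·x^5 + 2239488·x^6 + 3277584·x^7 + 1259712·x^8 + 3359232·x^9)·Dx^4 + (13 + 176·x + 1234·x^2 + 6048·x^3 + 22833·x^4 + 68688·x^5 + 154224·x^6 + 279936·x^7 + 399492·x^8 + 209952·x^9 + 419904·x^10)·Dx^5  (order 5).
h: a_k = 0, 0, 0, -4, 6, -28/5, 20, -3084/35, 1163/5, …
ICs: h(0) = 0, h′(0) = 0, h′′(0) = 0, h′′′(0) = -24, h′′′′(0) = 144.

f: a_k = 0, -4, 8, -64/3, 64, -1024/5, 2048/3, -16384/7, 8192, …
g: a_k = 0, 3, 0, -9, 0, 243/5, 0, -2187/7, 0, …
Product ⇒ symmetric product L₀, ord ≤ 4.
∫: right-multiply L₀ by Dx.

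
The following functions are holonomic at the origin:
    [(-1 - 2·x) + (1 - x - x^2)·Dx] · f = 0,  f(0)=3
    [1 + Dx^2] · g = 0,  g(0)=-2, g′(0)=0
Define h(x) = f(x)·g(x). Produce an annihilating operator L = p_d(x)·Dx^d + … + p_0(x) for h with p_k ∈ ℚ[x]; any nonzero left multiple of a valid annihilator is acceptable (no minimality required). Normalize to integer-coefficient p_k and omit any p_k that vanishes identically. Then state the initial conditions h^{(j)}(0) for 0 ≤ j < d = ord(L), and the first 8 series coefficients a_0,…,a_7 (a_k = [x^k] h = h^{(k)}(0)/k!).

L = (1 + x + x^2) + (2 + 4·x)·Dx + (-1 + x + x^2)·Dx^2  (order 2).
h: a_k = -6, -6, -9, -15, -97/4, -157/4, -7619/120, -12329/120, …
ICs: h(0) = -6, h′(0) = -6.

f: a_k = 3, 3, 6, 9, 15, 24, 39, 63, …
g: a_k = -2, 0, 1, 0, -1/12, 0, 1/360, 0, …
Sym-product of L_f,L_g gives L₀ (≤ ord 2).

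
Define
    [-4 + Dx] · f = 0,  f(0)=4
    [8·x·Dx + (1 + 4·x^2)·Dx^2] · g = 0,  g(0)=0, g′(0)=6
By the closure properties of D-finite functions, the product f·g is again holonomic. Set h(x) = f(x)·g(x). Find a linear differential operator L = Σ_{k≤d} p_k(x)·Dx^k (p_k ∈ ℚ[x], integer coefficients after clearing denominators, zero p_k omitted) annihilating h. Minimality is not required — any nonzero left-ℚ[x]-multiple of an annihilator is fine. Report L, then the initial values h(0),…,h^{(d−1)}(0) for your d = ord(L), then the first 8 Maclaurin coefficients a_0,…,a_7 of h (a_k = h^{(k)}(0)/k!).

L = (16 - 32·x + 64·x^2) + (-8 + 8·x - 32·x^2)·Dx + (1 + 4·x^2)·Dx^2  (order 2).
h: a_k = 0, 24, 96, 160, 128, 384/5, 512/3, 6656/35, …
ICs: h(0) = 0, h′(0) = 24.

f: a_k = 4, 16, 32, 128/3, 128/3, 512/15, 1024/45, 4096/315, …
g: a_k = 0, 6, 0, -8, 0, 96/5, 0, -384/7, …
f·g: L₀ = L_f ⊗_s L_g, ord ≤ 1·2.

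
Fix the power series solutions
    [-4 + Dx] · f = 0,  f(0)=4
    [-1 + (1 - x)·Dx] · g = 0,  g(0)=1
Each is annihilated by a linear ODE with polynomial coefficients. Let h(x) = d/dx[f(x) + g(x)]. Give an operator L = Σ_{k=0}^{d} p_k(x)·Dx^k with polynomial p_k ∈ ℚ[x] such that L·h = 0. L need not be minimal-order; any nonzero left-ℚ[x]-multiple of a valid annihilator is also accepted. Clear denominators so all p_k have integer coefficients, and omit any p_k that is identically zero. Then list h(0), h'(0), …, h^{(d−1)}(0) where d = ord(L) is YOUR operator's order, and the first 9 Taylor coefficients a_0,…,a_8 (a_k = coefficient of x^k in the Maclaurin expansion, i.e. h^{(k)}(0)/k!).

L = (-4 + 16·x) + (5 - 16·x + 8·x^2)·Dx + (-1 + 3·x - 2·x^2)·Dx^2  (order 2).
h: a_k = 17, 66, 131, 524/3, 527/3, 2138/15, 4411/45, 18904/315, 11027/315, …
ICs: h(0) = 17, h′(0) = 66.

f: a_k = 4, 16, 32, 128/3, 128/3, 512/15, 1024/45, 4096/315, 2048/315, …
g: a_k = 1, 1, 1, 1, 1, 1, 1, 1, 1, …
h₀=f+g: left-lcm gives L₀, ord ≤ 2.
Differentiate: ansatz ord ≤ ord L₀ ⇒ L.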